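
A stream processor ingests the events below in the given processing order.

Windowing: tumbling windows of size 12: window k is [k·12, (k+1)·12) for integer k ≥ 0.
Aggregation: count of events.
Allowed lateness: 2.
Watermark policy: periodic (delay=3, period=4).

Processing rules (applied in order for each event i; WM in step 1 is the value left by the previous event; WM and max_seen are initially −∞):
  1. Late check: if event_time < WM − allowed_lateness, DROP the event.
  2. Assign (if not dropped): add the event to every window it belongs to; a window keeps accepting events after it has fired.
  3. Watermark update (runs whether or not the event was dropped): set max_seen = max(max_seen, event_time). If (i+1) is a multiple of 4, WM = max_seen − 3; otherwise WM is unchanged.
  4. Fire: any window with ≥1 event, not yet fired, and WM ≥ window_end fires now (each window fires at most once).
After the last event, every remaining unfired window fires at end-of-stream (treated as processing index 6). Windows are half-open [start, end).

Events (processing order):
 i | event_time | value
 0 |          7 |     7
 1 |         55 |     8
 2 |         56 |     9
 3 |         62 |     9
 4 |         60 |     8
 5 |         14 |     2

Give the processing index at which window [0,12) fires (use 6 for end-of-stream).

i=0 t=7 v=7: → [0,12); WM=−∞
i=1 t=55 v=8: → [48,60); WM=−∞
i=2 t=56 v=9: → [48,60); WM=−∞
i=3 t=62 v=9: → [60,72); WM=59; [0,12) fires=1
i=4 t=60 v=8: → [60,72); WM=59
i=5 t=14 v=2: DROP (t<59-2); WM=59

3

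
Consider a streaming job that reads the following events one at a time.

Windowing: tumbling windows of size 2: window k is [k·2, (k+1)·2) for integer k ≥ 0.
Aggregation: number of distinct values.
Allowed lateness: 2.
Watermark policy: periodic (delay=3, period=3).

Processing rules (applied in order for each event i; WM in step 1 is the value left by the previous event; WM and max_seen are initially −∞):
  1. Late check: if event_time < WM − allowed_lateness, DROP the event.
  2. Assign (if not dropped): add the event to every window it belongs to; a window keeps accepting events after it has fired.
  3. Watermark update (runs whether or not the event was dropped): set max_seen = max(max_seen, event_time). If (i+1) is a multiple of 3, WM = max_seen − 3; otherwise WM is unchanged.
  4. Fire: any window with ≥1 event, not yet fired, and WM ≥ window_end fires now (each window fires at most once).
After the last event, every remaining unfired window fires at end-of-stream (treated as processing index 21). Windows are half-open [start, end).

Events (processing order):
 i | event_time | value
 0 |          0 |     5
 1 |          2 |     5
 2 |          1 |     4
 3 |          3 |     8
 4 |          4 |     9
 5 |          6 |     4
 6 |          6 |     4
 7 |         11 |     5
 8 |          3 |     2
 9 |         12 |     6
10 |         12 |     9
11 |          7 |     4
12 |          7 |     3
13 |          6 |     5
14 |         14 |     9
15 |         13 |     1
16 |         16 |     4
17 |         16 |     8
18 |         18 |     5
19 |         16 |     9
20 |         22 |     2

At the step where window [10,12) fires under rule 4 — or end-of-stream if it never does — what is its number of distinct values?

i=0 t=0 v=5: → [0,2); WM=−∞
i=1 t=2 v=5: → [2,4); WM=−∞
i=2 t=1 v=4: → [0,2); WM=-1
i=3 t=3 v=8: → [2,4); WM=-1
i=4 t=4 v=9: → [4,6); WM=-1
i=5 t=6 v=4: → [6,8); WM=3; [0,2) fires=2
i=6 t=6 v=4: → [6,8); WM=3
i=7 t=11 v=5: → [10,12); WM=3
i=8 t=3 v=2: → [2,4); WM=8; [2,4) fires=3 [4,6) fires=1 [6,8) fires=1
i=9 t=12 v=6: → [12,14); WM=8
i=10 t=12 v=9: → [12,14); WM=8
i=11 t=7 v=4: → [6,8); WM=9
i=12 t=7 v=3: → [6,8); WM=9
i=13 t=6 v=5: DROP (t<9-2); WM=9
i=14 t=14 v=9: → [14,16); WM=11
i=15 t=13 v=1: → [12,14); WM=11
i=16 t=16 v=4: → [16,18); WM=11
i=17 t=16 v=8: → [16,18); WM=13; [10,12) fires=1
i=18 t=18 v=5: → [18,20); WM=13
i=19 t=16 v=9: → [16,18); WM=13
i=20 t=22 v=2: → [22,24); WM=19; [12,14) fires=3 [14,16) fires=1 [16,18) fires=3

1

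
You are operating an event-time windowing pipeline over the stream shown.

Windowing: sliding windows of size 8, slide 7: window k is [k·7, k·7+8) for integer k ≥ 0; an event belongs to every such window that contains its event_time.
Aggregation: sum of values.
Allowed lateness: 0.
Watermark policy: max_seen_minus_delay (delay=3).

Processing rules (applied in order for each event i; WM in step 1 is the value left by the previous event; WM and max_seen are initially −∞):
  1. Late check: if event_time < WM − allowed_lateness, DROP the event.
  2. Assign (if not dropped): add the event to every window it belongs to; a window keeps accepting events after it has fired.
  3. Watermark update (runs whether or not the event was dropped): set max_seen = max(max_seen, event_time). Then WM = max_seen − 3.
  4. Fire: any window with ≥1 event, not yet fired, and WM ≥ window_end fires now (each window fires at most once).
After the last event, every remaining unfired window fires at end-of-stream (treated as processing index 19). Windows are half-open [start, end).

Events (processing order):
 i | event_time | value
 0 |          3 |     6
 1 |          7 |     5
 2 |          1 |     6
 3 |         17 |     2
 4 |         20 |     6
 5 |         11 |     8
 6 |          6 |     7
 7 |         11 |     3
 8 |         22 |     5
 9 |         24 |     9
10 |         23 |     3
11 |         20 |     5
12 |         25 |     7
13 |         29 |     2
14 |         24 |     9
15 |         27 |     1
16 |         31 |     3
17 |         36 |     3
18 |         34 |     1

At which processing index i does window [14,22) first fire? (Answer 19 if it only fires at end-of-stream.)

12

i=0 t=3 v=6: → [0,8); WM=0
i=1 t=7 v=5: → [7,15),[0,8); WM=4
i=2 t=1 v=6: DROP (t<4-0); WM=4
i=3 t=17 v=2: → [14,22); WM=14; [0,8) fires=11
i=4 t=20 v=6: → [14,22); WM=17; [7,15) fires=5
i=5 t=11 v=8: DROP (t<17-0); WM=17
i=6 t=6 v=7: DROP (t<17-0); WM=17
i=7 t=11 v=3: DROP (t<17-0); WM=17
i=8 t=22 v=5: → [21,29); WM=19
i=9 t=24 v=9: → [21,29); WM=21
i=10 t=23 v=3: → [21,29); WM=21
i=11 t=20 v=5: DROP (t<21-0); WM=21
i=12 t=25 v=7: → [21,29); WM=22; [14,22) fires=8
i=13 t=29 v=2: → [28,36); WM=26
i=14 t=24 v=9: DROP (t<26-0); WM=26
i=15 t=27 v=1: → [21,29); WM=26
i=16 t=31 v=3: → [28,36); WM=28
i=17 t=36 v=3: → [35,43); WM=33; [21,29) fires=25
i=18 t=34 v=1: → [28,36); WM=33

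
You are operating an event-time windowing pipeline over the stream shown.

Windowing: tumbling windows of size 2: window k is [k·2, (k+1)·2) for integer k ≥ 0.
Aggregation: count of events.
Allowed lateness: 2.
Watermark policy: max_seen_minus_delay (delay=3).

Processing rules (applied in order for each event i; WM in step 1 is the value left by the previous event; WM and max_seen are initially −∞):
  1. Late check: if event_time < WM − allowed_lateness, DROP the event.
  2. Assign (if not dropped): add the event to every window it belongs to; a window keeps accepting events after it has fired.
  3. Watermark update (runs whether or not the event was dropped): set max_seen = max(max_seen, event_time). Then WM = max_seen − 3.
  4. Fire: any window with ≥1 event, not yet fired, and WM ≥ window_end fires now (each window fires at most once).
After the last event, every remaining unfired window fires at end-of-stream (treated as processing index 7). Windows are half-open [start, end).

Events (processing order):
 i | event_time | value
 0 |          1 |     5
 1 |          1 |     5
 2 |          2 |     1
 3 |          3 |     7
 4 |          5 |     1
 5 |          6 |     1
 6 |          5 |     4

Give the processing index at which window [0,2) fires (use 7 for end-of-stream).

i=0 t=1 v=5: → [0,2); WM=-2
i=1 t=1 v=5: → [0,2); WM=-2
i=2 t=2 v=1: → [2,4); WM=-1
i=3 t=3 v=7: → [2,4); WM=0
i=4 t=5 v=1: → [4,6); WM=2; [0,2) fires=2
i=5 t=6 v=1: → [6,8); WM=3
i=6 t=5 v=4: → [4,6); WM=3

4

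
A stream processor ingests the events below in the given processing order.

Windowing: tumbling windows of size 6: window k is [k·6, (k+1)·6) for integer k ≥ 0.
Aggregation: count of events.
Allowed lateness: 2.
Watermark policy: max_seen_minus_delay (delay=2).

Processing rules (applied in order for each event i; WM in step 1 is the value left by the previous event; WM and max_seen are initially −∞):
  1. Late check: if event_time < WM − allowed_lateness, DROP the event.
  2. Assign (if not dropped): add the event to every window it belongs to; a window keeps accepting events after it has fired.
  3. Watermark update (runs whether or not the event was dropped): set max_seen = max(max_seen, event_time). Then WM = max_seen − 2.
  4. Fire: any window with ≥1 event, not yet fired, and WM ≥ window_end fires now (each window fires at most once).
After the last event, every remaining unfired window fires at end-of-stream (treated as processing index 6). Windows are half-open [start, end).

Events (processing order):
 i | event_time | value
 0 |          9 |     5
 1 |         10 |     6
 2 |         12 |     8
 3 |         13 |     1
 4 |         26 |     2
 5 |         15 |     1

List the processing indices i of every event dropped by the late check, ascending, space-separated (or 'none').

5

i=0 t=9 v=5: → [6,12); WM=7
i=1 t=10 v=6: → [6,12); WM=8
i=2 t=12 v=8: → [12,18); WM=10
i=3 t=13 v=1: → [12,18); WM=11
i=4 t=26 v=2: → [24,30); WM=24; [6,12) fires=2 [12,18) fires=2
i=5 t=15 v=1: DROP (t<24-2); WM=24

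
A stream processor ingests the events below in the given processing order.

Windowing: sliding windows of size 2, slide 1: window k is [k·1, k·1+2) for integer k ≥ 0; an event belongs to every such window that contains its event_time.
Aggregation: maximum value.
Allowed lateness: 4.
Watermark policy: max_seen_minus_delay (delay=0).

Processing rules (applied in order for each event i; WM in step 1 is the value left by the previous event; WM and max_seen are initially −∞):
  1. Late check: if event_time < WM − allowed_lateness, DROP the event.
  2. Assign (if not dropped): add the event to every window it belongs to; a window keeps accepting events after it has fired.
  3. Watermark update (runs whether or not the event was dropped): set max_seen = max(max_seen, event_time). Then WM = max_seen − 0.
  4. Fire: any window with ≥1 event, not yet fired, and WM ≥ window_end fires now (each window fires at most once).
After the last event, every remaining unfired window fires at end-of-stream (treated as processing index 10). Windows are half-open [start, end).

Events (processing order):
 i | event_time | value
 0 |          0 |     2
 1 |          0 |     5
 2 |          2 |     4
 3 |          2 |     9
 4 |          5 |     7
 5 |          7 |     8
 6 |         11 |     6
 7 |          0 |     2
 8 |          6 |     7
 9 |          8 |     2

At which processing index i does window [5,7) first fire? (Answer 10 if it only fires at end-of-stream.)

i=0 t=0 v=2: → [0,2); WM=0
i=1 t=0 v=5: → [0,2); WM=0
i=2 t=2 v=4: → [2,4),[1,3); WM=2; [0,2) fires=5
i=3 t=2 v=9: → [2,4),[1,3); WM=2
i=4 t=5 v=7: → [5,7),[4,6); WM=5; [1,3) fires=9 [2,4) fires=9
i=5 t=7 v=8: → [7,9),[6,8); WM=7; [4,6) fires=7 [5,7) fires=7
i=6 t=11 v=6: → [11,13),[10,12); WM=11; [6,8) fires=8 [7,9) fires=8
i=7 t=0 v=2: DROP (t<11-4); WM=11
i=8 t=6 v=7: DROP (t<11-4); WM=11
i=9 t=8 v=2: → [8,10),[7,9); WM=11; [8,10) fires=2

5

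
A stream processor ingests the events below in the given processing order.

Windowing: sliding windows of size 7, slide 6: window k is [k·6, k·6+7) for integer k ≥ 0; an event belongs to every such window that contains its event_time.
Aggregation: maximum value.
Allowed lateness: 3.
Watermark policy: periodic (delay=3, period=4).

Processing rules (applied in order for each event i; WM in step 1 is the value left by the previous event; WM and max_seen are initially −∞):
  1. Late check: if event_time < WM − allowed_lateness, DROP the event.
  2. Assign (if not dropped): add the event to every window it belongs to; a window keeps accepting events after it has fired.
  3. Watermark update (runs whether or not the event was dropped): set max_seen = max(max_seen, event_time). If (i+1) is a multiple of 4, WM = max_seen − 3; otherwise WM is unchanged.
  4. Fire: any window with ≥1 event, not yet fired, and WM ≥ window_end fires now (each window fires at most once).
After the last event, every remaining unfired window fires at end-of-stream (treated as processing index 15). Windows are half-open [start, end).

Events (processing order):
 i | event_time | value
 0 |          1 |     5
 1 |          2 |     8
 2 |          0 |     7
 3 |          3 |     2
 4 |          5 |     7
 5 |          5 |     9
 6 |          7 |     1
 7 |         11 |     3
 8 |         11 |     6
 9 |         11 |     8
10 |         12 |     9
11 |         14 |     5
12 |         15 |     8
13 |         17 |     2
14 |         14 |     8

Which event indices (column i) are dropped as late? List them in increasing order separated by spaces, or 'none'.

i=0 t=1 v=5: → [0,7); WM=−∞
i=1 t=2 v=8: → [0,7); WM=−∞
i=2 t=0 v=7: → [0,7); WM=−∞
i=3 t=3 v=2: → [0,7); WM=0
i=4 t=5 v=7: → [0,7); WM=0
i=5 t=5 v=9: → [0,7); WM=0
i=6 t=7 v=1: → [6,13); WM=0
i=7 t=11 v=3: → [6,13); WM=8; [0,7) fires=9
i=8 t=11 v=6: → [6,13); WM=8
i=9 t=11 v=8: → [6,13); WM=8
i=10 t=12 v=9: → [12,19),[6,13); WM=8
i=11 t=14 v=5: → [12,19); WM=11
i=12 t=15 v=8: → [12,19); WM=11
i=13 t=17 v=2: → [12,19); WM=11
i=14 t=14 v=8: → [12,19); WM=11

none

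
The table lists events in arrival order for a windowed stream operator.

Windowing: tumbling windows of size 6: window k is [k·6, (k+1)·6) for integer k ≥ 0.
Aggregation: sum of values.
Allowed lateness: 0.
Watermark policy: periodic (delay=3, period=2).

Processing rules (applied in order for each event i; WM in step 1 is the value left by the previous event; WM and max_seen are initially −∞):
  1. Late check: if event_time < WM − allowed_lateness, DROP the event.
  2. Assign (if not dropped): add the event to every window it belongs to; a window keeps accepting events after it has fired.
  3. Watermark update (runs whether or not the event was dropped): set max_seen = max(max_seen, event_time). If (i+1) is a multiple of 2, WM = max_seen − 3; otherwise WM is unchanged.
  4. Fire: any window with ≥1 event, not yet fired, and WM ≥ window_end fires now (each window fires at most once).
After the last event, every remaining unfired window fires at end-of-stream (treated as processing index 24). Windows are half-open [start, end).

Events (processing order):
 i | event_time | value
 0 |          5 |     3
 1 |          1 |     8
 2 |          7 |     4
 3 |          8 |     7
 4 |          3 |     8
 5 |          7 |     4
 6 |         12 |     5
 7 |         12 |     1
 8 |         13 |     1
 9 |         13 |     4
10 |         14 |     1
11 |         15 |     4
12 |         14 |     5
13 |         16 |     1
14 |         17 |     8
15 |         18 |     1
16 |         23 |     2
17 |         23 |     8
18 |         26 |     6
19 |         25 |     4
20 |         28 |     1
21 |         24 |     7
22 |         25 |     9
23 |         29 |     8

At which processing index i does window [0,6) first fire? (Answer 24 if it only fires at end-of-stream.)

i=0 t=5 v=3: → [0,6); WM=−∞
i=1 t=1 v=8: → [0,6); WM=2
i=2 t=7 v=4: → [6,12); WM=2
i=3 t=8 v=7: → [6,12); WM=5
i=4 t=3 v=8: DROP (t<5-0); WM=5
i=5 t=7 v=4: → [6,12); WM=5
i=6 t=12 v=5: → [12,18); WM=5
i=7 t=12 v=1: → [12,18); WM=9; [0,6) fires=11
i=8 t=13 v=1: → [12,18); WM=9
i=9 t=13 v=4: → [12,18); WM=10
i=10 t=14 v=1: → [12,18); WM=10
i=11 t=15 v=4: → [12,18); WM=12; [6,12) fires=15
i=12 t=14 v=5: → [12,18); WM=12
i=13 t=16 v=1: → [12,18); WM=13
i=14 t=17 v=8: → [12,18); WM=13
i=15 t=18 v=1: → [18,24); WM=15
i=16 t=23 v=2: → [18,24); WM=15
i=17 t=23 v=8: → [18,24); WM=20; [12,18) fires=30
i=18 t=26 v=6: → [24,30); WM=20
i=19 t=25 v=4: → [24,30); WM=23
i=20 t=28 v=1: → [24,30); WM=23
i=21 t=24 v=7: → [24,30); WM=25; [18,24) fires=11
i=22 t=25 v=9: → [24,30); WM=25
i=23 t=29 v=8: → [24,30); WM=26

7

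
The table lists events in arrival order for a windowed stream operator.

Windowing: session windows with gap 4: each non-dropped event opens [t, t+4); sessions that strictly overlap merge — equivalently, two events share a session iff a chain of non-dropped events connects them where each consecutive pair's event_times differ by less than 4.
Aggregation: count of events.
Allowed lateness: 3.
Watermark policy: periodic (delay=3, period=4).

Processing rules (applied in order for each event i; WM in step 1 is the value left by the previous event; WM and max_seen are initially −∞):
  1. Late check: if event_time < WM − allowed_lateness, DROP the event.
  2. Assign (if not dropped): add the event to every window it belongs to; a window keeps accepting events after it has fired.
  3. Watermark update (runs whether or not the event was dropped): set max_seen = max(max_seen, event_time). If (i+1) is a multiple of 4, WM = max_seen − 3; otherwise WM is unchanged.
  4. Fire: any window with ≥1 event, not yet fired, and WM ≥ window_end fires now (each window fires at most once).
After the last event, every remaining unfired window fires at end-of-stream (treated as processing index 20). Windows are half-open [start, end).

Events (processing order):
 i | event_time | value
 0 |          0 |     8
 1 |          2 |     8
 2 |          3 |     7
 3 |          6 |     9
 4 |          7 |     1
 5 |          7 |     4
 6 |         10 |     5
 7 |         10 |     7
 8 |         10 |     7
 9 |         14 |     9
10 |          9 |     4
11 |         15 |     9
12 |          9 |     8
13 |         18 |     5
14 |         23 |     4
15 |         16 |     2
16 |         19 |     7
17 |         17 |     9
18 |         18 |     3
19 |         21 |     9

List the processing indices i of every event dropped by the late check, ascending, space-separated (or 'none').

i=0 t=0 v=8: → [0,4); WM=−∞
i=1 t=2 v=8: → [0,6); WM=−∞
i=2 t=3 v=7: → [0,7); WM=−∞
i=3 t=6 v=9: → [0,10); WM=3
i=4 t=7 v=1: → [0,11); WM=3
i=5 t=7 v=4: → [0,11); WM=3
i=6 t=10 v=5: → [0,14); WM=3
i=7 t=10 v=7: → [0,14); WM=7
i=8 t=10 v=7: → [0,14); WM=7
i=9 t=14 v=9: → [14,18); WM=7
i=10 t=9 v=4: → [0,14); WM=7
i=11 t=15 v=9: → [14,19); WM=12
i=12 t=9 v=8: → [0,14); WM=12
i=13 t=18 v=5: → [14,22); WM=12
i=14 t=23 v=4: → [23,27); WM=12
i=15 t=16 v=2: → [14,22); WM=20
i=16 t=19 v=7: → [14,23); WM=20
i=17 t=17 v=9: → [14,23); WM=20
i=18 t=18 v=3: → [14,23); WM=20
i=19 t=21 v=9: → [14,27); WM=20

none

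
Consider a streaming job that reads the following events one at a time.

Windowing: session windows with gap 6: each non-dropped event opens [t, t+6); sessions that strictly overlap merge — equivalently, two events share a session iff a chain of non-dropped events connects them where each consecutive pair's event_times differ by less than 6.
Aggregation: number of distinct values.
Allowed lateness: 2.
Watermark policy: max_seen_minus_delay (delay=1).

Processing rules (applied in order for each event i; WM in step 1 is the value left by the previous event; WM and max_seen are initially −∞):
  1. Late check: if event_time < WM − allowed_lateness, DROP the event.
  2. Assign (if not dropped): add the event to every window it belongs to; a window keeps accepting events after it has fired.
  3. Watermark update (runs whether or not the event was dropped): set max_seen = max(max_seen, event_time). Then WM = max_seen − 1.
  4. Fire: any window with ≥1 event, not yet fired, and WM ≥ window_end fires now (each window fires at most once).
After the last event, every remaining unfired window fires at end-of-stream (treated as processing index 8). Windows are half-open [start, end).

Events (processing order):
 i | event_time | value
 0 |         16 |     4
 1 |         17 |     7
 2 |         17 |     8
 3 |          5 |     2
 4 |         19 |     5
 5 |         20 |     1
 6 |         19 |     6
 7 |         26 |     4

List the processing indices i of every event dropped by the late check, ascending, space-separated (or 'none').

3

i=0 t=16 v=4: → [16,22); WM=15
i=1 t=17 v=7: → [16,23); WM=16
i=2 t=17 v=8: → [16,23); WM=16
i=3 t=5 v=2: DROP (t<16-2); WM=16
i=4 t=19 v=5: → [16,25); WM=18
i=5 t=20 v=1: → [16,26); WM=19
i=6 t=19 v=6: → [16,26); WM=19
i=7 t=26 v=4: → [26,32); WM=25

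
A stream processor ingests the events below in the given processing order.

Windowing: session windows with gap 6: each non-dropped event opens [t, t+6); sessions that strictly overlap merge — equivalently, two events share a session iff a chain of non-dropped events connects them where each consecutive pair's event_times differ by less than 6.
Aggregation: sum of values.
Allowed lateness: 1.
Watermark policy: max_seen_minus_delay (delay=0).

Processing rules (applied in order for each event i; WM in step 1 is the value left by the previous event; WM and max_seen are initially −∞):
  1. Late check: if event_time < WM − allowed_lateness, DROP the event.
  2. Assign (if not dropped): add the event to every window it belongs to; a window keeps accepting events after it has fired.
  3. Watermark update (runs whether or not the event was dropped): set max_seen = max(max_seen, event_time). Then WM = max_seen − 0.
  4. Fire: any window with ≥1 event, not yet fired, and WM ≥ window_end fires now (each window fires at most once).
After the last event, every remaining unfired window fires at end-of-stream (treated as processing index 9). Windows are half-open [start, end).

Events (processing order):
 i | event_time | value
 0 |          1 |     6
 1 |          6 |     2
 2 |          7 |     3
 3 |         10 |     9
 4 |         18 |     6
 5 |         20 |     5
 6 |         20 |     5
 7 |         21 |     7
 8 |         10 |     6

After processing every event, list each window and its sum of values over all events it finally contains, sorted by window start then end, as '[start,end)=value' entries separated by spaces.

i=0 t=1 v=6: → [1,7); WM=1
i=1 t=6 v=2: → [1,12); WM=6
i=2 t=7 v=3: → [1,13); WM=7
i=3 t=10 v=9: → [1,16); WM=10
i=4 t=18 v=6: → [18,24); WM=18
i=5 t=20 v=5: → [18,26); WM=20
i=6 t=20 v=5: → [18,26); WM=20
i=7 t=21 v=7: → [18,27); WM=21
i=8 t=10 v=6: DROP (t<21-1); WM=21

[1,16)=20 [18,27)=23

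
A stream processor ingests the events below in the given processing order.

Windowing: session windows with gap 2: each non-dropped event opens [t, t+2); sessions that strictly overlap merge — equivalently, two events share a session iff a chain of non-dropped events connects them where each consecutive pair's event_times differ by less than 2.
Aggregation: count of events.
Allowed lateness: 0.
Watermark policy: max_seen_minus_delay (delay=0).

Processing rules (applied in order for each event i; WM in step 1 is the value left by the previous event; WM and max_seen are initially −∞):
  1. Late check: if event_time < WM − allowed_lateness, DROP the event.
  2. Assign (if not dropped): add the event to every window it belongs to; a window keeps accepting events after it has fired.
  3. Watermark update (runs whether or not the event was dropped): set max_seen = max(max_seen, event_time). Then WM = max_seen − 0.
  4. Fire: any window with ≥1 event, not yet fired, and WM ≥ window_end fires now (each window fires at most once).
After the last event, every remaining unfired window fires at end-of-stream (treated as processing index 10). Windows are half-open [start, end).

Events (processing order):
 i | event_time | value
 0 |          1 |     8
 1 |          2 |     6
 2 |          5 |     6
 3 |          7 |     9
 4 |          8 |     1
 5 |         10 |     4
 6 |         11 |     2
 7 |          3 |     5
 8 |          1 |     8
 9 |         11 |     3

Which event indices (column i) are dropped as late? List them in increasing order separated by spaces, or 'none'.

7 8

i=0 t=1 v=8: → [1,3); WM=1
i=1 t=2 v=6: → [1,4); WM=2
i=2 t=5 v=6: → [5,7); WM=5
i=3 t=7 v=9: → [7,9); WM=7
i=4 t=8 v=1: → [7,10); WM=8
i=5 t=10 v=4: → [10,12); WM=10
i=6 t=11 v=2: → [10,13); WM=11
i=7 t=3 v=5: DROP (t<11-0); WM=11
i=8 t=1 v=8: DROP (t<11-0); WM=11
i=9 t=11 v=3: → [10,13); WM=11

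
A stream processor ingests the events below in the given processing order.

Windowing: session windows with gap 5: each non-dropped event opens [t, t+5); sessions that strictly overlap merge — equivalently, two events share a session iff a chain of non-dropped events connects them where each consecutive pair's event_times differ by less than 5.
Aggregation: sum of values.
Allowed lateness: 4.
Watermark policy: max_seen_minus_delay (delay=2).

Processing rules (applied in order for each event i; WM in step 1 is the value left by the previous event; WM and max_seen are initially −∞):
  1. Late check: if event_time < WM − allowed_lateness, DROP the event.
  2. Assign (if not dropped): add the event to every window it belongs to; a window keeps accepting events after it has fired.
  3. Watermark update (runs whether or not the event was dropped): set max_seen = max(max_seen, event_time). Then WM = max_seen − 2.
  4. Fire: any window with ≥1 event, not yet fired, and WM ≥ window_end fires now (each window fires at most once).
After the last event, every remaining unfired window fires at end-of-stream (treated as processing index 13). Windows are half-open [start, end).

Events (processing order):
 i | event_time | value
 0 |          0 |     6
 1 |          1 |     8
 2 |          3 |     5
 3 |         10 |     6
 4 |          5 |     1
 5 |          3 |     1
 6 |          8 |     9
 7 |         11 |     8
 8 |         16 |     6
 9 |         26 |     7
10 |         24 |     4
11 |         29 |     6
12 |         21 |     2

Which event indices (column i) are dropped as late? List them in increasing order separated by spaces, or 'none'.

5 12

i=0 t=0 v=6: → [0,5); WM=-2
i=1 t=1 v=8: → [0,6); WM=-1
i=2 t=3 v=5: → [0,8); WM=1
i=3 t=10 v=6: → [10,15); WM=8
i=4 t=5 v=1: → [0,10); WM=8
i=5 t=3 v=1: DROP (t<8-4); WM=8
i=6 t=8 v=9: → [0,15); WM=8
i=7 t=11 v=8: → [0,16); WM=9
i=8 t=16 v=6: → [16,21); WM=14
i=9 t=26 v=7: → [26,31); WM=24
i=10 t=24 v=4: → [24,31); WM=24
i=11 t=29 v=6: → [24,34); WM=27
i=12 t=21 v=2: DROP (t<27-4); WM=27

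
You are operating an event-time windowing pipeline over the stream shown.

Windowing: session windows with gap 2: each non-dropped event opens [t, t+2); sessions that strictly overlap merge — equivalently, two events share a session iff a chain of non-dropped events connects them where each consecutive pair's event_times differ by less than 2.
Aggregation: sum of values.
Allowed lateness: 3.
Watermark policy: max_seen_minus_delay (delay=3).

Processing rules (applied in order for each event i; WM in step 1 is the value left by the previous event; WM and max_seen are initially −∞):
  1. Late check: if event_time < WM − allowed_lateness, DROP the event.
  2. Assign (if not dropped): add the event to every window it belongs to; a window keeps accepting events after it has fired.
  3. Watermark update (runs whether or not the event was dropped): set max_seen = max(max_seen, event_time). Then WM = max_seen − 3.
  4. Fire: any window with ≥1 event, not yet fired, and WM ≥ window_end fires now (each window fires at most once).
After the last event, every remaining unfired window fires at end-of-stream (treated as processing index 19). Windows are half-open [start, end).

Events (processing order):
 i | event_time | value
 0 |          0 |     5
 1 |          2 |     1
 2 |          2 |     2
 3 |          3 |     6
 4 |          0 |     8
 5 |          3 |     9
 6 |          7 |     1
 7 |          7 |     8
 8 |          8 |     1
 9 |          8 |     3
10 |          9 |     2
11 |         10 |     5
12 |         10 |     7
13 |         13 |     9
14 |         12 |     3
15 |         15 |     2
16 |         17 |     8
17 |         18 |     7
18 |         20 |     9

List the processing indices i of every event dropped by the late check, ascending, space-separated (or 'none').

i=0 t=0 v=5: → [0,2); WM=-3
i=1 t=2 v=1: → [2,4); WM=-1
i=2 t=2 v=2: → [2,4); WM=-1
i=3 t=3 v=6: → [2,5); WM=0
i=4 t=0 v=8: → [0,2); WM=0
i=5 t=3 v=9: → [2,5); WM=0
i=6 t=7 v=1: → [7,9); WM=4
i=7 t=7 v=8: → [7,9); WM=4
i=8 t=8 v=1: → [7,10); WM=5
i=9 t=8 v=3: → [7,10); WM=5
i=10 t=9 v=2: → [7,11); WM=6
i=11 t=10 v=5: → [7,12); WM=7
i=12 t=10 v=7: → [7,12); WM=7
i=13 t=13 v=9: → [13,15); WM=10
i=14 t=12 v=3: → [12,15); WM=10
i=15 t=15 v=2: → [15,17); WM=12
i=16 t=17 v=8: → [17,19); WM=14
i=17 t=18 v=7: → [17,20); WM=15
i=18 t=20 v=9: → [20,22); WM=17

none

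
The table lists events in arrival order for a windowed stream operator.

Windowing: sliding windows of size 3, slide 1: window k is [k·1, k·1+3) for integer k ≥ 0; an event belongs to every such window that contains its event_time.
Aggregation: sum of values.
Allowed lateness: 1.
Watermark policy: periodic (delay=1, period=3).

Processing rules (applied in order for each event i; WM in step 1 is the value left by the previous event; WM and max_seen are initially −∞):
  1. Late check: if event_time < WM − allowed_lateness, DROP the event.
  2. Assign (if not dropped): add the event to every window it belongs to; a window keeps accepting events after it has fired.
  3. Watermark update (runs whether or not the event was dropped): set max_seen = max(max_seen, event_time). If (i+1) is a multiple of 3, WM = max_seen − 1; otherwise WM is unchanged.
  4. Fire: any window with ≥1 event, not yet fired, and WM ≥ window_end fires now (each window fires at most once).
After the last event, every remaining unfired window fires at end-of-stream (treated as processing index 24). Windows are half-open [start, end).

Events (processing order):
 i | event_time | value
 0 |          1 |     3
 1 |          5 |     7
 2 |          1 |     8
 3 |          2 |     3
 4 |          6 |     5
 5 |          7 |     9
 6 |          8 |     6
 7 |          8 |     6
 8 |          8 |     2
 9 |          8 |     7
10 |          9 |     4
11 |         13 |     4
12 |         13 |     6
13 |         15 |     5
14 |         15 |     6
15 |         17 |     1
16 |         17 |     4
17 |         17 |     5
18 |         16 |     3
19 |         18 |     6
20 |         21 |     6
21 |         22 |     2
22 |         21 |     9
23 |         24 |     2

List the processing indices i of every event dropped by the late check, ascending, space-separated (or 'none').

i=0 t=1 v=3: → [1,4),[0,3); WM=−∞
i=1 t=5 v=7: → [5,8),[4,7),[3,6); WM=−∞
i=2 t=1 v=8: → [1,4),[0,3); WM=4; [0,3) fires=11 [1,4) fires=11
i=3 t=2 v=3: DROP (t<4-1); WM=4
i=4 t=6 v=5: → [6,9),[5,8),[4,7); WM=4
i=5 t=7 v=9: → [7,10),[6,9),[5,8); WM=6; [3,6) fires=7
i=6 t=8 v=6: → [8,11),[7,10),[6,9); WM=6
i=7 t=8 v=6: → [8,11),[7,10),[6,9); WM=6
i=8 t=8 v=2: → [8,11),[7,10),[6,9); WM=7; [4,7) fires=12
i=9 t=8 v=7: → [8,11),[7,10),[6,9); WM=7
i=10 t=9 v=4: → [9,12),[8,11),[7,10); WM=7
i=11 t=13 v=4: → [13,16),[12,15),[11,14); WM=12; [5,8) fires=21 [6,9) fires=35 [7,10) fires=34 [8,11) fires=25 [9,12) fires=4
i=12 t=13 v=6: → [13,16),[12,15),[11,14); WM=12
i=13 t=15 v=5: → [15,18),[14,17),[13,16); WM=12
i=14 t=15 v=6: → [15,18),[14,17),[13,16); WM=14; [11,14) fires=10
i=15 t=17 v=1: → [17,20),[16,19),[15,18); WM=14
i=16 t=17 v=4: → [17,20),[16,19),[15,18); WM=14
i=17 t=17 v=5: → [17,20),[16,19),[15,18); WM=16; [12,15) fires=10 [13,16) fires=21
i=18 t=16 v=3: → [16,19),[15,18),[14,17); WM=16
i=19 t=18 v=6: → [18,21),[17,20),[16,19); WM=16
i=20 t=21 v=6: → [21,24),[20,23),[19,22); WM=20; [14,17) fires=14 [15,18) fires=24 [16,19) fires=19 [17,20) fires=16
i=21 t=22 v=2: → [22,25),[21,24),[20,23); WM=20
i=22 t=21 v=9: → [21,24),[20,23),[19,22); WM=20
i=23 t=24 v=2: → [24,27),[23,26),[22,25); WM=23; [18,21) fires=6 [19,22) fires=15 [20,23) fires=17

3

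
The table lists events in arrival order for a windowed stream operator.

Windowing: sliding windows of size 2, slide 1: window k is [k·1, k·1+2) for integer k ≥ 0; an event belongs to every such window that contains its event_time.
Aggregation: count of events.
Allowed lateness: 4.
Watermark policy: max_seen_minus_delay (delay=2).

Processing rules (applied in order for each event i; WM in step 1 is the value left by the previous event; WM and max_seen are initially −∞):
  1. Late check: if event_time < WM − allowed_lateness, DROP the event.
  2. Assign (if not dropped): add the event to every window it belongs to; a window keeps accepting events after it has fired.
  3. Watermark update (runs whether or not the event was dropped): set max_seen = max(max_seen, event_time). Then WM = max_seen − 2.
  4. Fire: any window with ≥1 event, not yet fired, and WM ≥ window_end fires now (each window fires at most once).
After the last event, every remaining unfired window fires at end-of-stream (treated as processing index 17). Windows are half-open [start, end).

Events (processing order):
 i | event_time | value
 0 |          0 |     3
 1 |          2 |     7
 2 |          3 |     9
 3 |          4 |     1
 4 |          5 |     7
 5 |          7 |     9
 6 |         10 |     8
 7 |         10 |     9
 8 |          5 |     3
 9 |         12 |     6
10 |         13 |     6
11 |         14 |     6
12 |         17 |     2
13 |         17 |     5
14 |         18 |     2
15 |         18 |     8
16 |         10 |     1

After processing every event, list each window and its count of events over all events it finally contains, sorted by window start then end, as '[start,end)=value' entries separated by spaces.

i=0 t=0 v=3: → [0,2); WM=-2
i=1 t=2 v=7: → [2,4),[1,3); WM=0
i=2 t=3 v=9: → [3,5),[2,4); WM=1
i=3 t=4 v=1: → [4,6),[3,5); WM=2; [0,2) fires=1
i=4 t=5 v=7: → [5,7),[4,6); WM=3; [1,3) fires=1
i=5 t=7 v=9: → [7,9),[6,8); WM=5; [2,4) fires=2 [3,5) fires=2
i=6 t=10 v=8: → [10,12),[9,11); WM=8; [4,6) fires=2 [5,7) fires=1 [6,8) fires=1
i=7 t=10 v=9: → [10,12),[9,11); WM=8
i=8 t=5 v=3: → [5,7),[4,6); WM=8
i=9 t=12 v=6: → [12,14),[11,13); WM=10; [7,9) fires=1
i=10 t=13 v=6: → [13,15),[12,14); WM=11; [9,11) fires=2
i=11 t=14 v=6: → [14,16),[13,15); WM=12; [10,12) fires=2
i=12 t=17 v=2: → [17,19),[16,18); WM=15; [11,13) fires=1 [12,14) fires=2 [13,15) fires=2
i=13 t=17 v=5: → [17,19),[16,18); WM=15
i=14 t=18 v=2: → [18,20),[17,19); WM=16; [14,16) fires=1
i=15 t=18 v=8: → [18,20),[17,19); WM=16
i=16 t=10 v=1: DROP (t<16-4); WM=16

[0,2)=1 [1,3)=1 [2,4)=2 [3,5)=2 [4,6)=3 [5,7)=2 [6,8)=1 [7,9)=1 [9,11)=2 [10,12)=2 [11,13)=1 [12,14)=2 [13,15)=2 [14,16)=1 [16,18)=2 [17,19)=4 [18,20)=2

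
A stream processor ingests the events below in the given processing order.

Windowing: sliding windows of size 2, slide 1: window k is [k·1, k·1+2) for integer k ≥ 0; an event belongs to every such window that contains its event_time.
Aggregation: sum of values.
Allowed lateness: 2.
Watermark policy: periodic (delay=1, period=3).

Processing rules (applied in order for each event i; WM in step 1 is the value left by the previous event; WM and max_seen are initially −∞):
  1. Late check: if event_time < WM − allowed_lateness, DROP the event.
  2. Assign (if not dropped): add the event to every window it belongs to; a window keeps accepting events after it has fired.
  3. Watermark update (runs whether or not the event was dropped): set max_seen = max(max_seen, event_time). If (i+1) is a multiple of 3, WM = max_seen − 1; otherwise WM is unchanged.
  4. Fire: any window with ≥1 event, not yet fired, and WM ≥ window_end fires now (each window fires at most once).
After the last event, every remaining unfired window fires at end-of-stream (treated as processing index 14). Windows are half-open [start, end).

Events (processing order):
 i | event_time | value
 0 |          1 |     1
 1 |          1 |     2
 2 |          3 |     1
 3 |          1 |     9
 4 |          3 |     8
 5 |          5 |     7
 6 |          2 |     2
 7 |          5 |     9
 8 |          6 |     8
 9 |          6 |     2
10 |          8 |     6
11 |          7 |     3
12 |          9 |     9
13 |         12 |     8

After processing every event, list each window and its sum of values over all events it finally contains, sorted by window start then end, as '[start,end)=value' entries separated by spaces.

[0,2)=12 [1,3)=14 [2,4)=11 [3,5)=9 [4,6)=16 [5,7)=26 [6,8)=13 [7,9)=9 [8,10)=15 [9,11)=9 [11,13)=8 [12,14)=8

i=0 t=1 v=1: → [1,3),[0,2); WM=−∞
i=1 t=1 v=2: → [1,3),[0,2); WM=−∞
i=2 t=3 v=1: → [3,5),[2,4); WM=2; [0,2) fires=3
i=3 t=1 v=9: → [1,3),[0,2); WM=2
i=4 t=3 v=8: → [3,5),[2,4); WM=2
i=5 t=5 v=7: → [5,7),[4,6); WM=4; [1,3) fires=12 [2,4) fires=9
i=6 t=2 v=2: → [2,4),[1,3); WM=4
i=7 t=5 v=9: → [5,7),[4,6); WM=4
i=8 t=6 v=8: → [6,8),[5,7); WM=5; [3,5) fires=9
i=9 t=6 v=2: → [6,8),[5,7); WM=5
i=10 t=8 v=6: → [8,10),[7,9); WM=5
i=11 t=7 v=3: → [7,9),[6,8); WM=7; [4,6) fires=16 [5,7) fires=26
i=12 t=9 v=9: → [9,11),[8,10); WM=7
i=13 t=12 v=8: → [12,14),[11,13); WM=7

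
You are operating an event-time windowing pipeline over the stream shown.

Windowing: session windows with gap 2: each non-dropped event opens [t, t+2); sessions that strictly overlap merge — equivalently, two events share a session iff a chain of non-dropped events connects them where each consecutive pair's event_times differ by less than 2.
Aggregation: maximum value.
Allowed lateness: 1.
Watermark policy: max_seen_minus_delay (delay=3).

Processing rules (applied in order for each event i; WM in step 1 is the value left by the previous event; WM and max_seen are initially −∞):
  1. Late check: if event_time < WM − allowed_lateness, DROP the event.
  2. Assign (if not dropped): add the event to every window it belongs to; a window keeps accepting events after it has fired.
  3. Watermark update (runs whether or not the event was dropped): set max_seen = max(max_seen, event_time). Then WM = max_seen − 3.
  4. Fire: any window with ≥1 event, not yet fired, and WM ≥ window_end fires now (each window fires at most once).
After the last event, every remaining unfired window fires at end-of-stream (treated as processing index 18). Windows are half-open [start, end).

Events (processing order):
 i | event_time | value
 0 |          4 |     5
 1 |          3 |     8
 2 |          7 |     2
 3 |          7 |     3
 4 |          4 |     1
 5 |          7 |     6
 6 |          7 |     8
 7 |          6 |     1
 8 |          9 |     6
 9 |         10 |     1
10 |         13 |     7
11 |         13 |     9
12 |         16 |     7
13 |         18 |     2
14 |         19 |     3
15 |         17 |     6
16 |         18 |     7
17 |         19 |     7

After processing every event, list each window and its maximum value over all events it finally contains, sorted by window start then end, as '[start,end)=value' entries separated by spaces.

[3,6)=8 [6,9)=8 [9,12)=6 [13,15)=9 [16,21)=7

i=0 t=4 v=5: → [4,6); WM=1
i=1 t=3 v=8: → [3,6); WM=1
i=2 t=7 v=2: → [7,9); WM=4
i=3 t=7 v=3: → [7,9); WM=4
i=4 t=4 v=1: → [3,6); WM=4
i=5 t=7 v=6: → [7,9); WM=4
i=6 t=7 v=8: → [7,9); WM=4
i=7 t=6 v=1: → [6,9); WM=4
i=8 t=9 v=6: → [9,11); WM=6
i=9 t=10 v=1: → [9,12); WM=7
i=10 t=13 v=7: → [13,15); WM=10
i=11 t=13 v=9: → [13,15); WM=10
i=12 t=16 v=7: → [16,18); WM=13
i=13 t=18 v=2: → [18,20); WM=15
i=14 t=19 v=3: → [18,21); WM=16
i=15 t=17 v=6: → [16,21); WM=16
i=16 t=18 v=7: → [16,21); WM=16
i=17 t=19 v=7: → [16,21); WM=16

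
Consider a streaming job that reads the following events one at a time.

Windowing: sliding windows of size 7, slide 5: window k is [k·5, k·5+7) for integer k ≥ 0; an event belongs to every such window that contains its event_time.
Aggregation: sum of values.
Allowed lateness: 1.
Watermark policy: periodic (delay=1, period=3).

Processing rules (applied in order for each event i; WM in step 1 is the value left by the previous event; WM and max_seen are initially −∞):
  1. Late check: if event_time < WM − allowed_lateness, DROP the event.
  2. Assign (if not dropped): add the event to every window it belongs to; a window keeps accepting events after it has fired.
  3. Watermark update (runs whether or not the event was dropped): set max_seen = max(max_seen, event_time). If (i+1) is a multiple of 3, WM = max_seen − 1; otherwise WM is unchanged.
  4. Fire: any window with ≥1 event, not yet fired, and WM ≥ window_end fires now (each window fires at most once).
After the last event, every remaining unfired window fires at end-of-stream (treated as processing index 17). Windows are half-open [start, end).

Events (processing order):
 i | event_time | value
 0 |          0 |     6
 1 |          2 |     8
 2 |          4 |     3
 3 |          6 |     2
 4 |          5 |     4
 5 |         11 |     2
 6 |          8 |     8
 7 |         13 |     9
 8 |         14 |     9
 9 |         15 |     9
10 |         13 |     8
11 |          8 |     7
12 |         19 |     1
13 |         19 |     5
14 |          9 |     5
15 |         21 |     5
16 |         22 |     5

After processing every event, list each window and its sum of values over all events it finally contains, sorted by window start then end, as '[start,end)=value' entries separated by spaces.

i=0 t=0 v=6: → [0,7); WM=−∞
i=1 t=2 v=8: → [0,7); WM=−∞
i=2 t=4 v=3: → [0,7); WM=3
i=3 t=6 v=2: → [5,12),[0,7); WM=3
i=4 t=5 v=4: → [5,12),[0,7); WM=3
i=5 t=11 v=2: → [10,17),[5,12); WM=10; [0,7) fires=23
i=6 t=8 v=8: DROP (t<10-1); WM=10
i=7 t=13 v=9: → [10,17); WM=10
i=8 t=14 v=9: → [10,17); WM=13; [5,12) fires=8
i=9 t=15 v=9: → [15,22),[10,17); WM=13
i=10 t=13 v=8: → [10,17); WM=13
i=11 t=8 v=7: DROP (t<13-1); WM=14
i=12 t=19 v=1: → [15,22); WM=14
i=13 t=19 v=5: → [15,22); WM=14
i=14 t=9 v=5: DROP (t<14-1); WM=18; [10,17) fires=37
i=15 t=21 v=5: → [20,27),[15,22); WM=18
i=16 t=22 v=5: → [20,27); WM=18

[0,7)=23 [5,12)=8 [10,17)=37 [15,22)=20 [20,27)=10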